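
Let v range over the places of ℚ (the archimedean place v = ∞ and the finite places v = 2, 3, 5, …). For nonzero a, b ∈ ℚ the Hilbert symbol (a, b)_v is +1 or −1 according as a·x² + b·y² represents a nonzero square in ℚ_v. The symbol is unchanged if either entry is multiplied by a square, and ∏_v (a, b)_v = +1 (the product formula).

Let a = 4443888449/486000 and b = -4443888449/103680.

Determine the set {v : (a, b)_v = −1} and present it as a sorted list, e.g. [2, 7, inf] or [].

[2, 3, 5, 7]

Mod squares: a ≡ 15015, b ≡ -5005. Check v ∈ {∞, 2, 3, 5, 7, 11, 13, 43}.
v=7: a=7^5·(≡6), b=7^5·(≡6) mod 7; (6|7)=-1, (6|7)=-1; (−1)^{5·5·3}·(-1)^5·(-1)^5 = -1.
v=11: a=11^1·(≡1), b=11^1·(≡7) mod 11; (1|11)=+1, (7|11)=-1; (−1)^{1·1·5}·(+1)^1·(-1)^1 = +1.
v=13: a=13^1·(≡8), b=13^1·(≡8) mod 13; (8|13)=-1, (8|13)=-1; (−1)^{1·1·6}·(-1)^1·(-1)^1 = +1.
v=2: v_2(a)=-4, v_2(b)=-8; units ≡ 7, 3 (mod 8); ε·ε+αω+βω = 1·1+-4·1+-8·0 ≡ 1  ⇒  (a,b)_2 = -1.
v=5: a=5^-3·(≡3), b=5^-1·(≡1) mod 5; (3|5)=-1, (1|5)=+1; (−1)^{-3·-1·2}·(-1)^-1·(+1)^-3 = -1.
v=3: a=3^-5·(≡1), b=3^-4·(≡2) mod 3; (1|3)=+1, (2|3)=-1; (−1)^{-5·-4·1}·(+1)^-4·(-1)^-5 = -1.
v=43: a=43^2·(≡37), b=43^2·(≡12) mod 43; (37|43)=-1, (12|43)=-1; (−1)^{2·2·21}·(-1)^2·(-1)^2 = +1.
v=∞: 15015 > 0 and -5005 < 0  ⇒  (a,b)_∞ = +1.
|Ram(15015, -5005)| = 4, even; anisotropic at {2, 3, 5, 7}.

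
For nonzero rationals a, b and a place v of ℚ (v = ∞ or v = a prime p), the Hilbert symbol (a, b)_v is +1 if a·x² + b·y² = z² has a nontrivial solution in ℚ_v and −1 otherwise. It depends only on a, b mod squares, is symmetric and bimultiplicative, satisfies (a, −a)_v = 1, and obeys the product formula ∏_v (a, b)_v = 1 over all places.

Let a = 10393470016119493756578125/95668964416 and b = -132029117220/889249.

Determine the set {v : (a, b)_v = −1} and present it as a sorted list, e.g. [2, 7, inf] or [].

Mod squares: a ≡ 29, b ≡ -81345. Check v ∈ {∞, 2, 3, 5, 7, 11, 13, 17, 23, 29, 37, 41}.
v=2: v_2(a)=-6, v_2(b)=2; units ≡ 5, 7 (mod 8); ε·ε+αω+βω = 0·1+-6·0+2·1 ≡ 0  ⇒  (a,b)_2 = +1.
v=∞: 29 > 0 and -81345 < 0  ⇒  (a,b)_∞ = +1.
v=17: a=17^0·(≡6), b=17^1·(≡2) mod 17; (6|17)=-1, (2|17)=+1; (−1)^{0·1·8}·(-1)^1·(+1)^0 = -1.
v=41: a=41^-4·(≡13), b=41^-2·(≡33) mod 41; (13|41)=-1, (33|41)=+1; (−1)^{-4·-2·20}·(-1)^-2·(+1)^-4 = +1.
v=5: a=5^6·(≡1), b=5^1·(≡4) mod 5; (1|5)=+1, (4|5)=+1; (−1)^{6·1·2}·(+1)^1·(+1)^6 = +1.
v=23: a=23^-2·(≡4), b=23^-2·(≡13) mod 23; (4|23)=+1, (13|23)=+1; (−1)^{-2·-2·11}·(+1)^-2·(+1)^-2 = +1.
v=37: a=37^2·(≡15), b=37^0·(≡6) mod 37; (15|37)=-1, (6|37)=-1; (−1)^{2·0·18}·(-1)^0·(-1)^2 = +1.
v=13: a=13^4·(≡9), b=13^2·(≡9) mod 13; (9|13)=+1, (9|13)=+1; (−1)^{4·2·6}·(+1)^2·(+1)^4 = +1.
v=11: a=11^2·(≡2), b=11^1·(≡6) mod 11; (2|11)=-1, (6|11)=-1; (−1)^{2·1·5}·(-1)^1·(-1)^2 = -1.
v=3: a=3^0·(≡2), b=3^1·(≡2) mod 3; (2|3)=-1, (2|3)=-1; (−1)^{0·1·1}·(-1)^1·(-1)^0 = -1.
v=7: a=7^8·(≡2), b=7^4·(≡2) mod 7; (2|7)=+1, (2|7)=+1; (−1)^{8·4·3}·(+1)^4·(+1)^8 = +1.
v=29: a=29^3·(≡4), b=29^1·(≡12) mod 29; (4|29)=+1, (12|29)=-1; (−1)^{3·1·14}·(+1)^1·(-1)^3 = -1.
Ram(29, -81345) = {3, 11, 17, 29}; no ℚ_3-point on the conic.

[3, 11, 17, 29]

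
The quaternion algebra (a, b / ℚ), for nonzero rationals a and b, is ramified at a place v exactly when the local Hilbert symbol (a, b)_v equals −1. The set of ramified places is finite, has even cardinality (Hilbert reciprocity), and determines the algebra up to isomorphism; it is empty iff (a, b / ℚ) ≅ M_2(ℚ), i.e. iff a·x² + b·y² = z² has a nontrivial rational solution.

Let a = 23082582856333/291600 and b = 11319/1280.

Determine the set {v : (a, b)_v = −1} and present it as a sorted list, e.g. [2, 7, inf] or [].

Mod squares: a ≡ 1621477, b ≡ 1155. Check v ∈ {∞, 2, 3, 5, 7, 11, 13, 17, 23, 29}.
v=5: a=5^-2·(≡2), b=5^-1·(≡4) mod 5; (2|5)=-1, (4|5)=+1; (−1)^{-2·-1·2}·(-1)^-1·(+1)^-2 = -1.
v=17: a=17^1·(≡6), b=17^0·(≡13) mod 17; (6|17)=-1, (13|17)=+1; (−1)^{1·0·8}·(-1)^0·(+1)^1 = +1.
v=7: a=7^6·(≡1), b=7^3·(≡2) mod 7; (1|7)=+1, (2|7)=+1; (−1)^{6·3·3}·(+1)^3·(+1)^6 = +1.
v=11: a=11^3·(≡6), b=11^1·(≡7) mod 11; (6|11)=-1, (7|11)=-1; (−1)^{3·1·5}·(-1)^1·(-1)^3 = -1.
v=29: a=29^1·(≡25), b=29^0·(≡24) mod 29; (25|29)=+1, (24|29)=+1; (−1)^{1·0·14}·(+1)^0·(+1)^1 = +1.
v=23: a=23^1·(≡16), b=23^0·(≡14) mod 23; (16|23)=+1, (14|23)=-1; (−1)^{1·0·11}·(+1)^0·(-1)^1 = -1.
v=13: a=13^1·(≡5), b=13^0·(≡8) mod 13; (5|13)=-1, (8|13)=-1; (−1)^{1·0·6}·(-1)^0·(-1)^1 = -1.
v=2: v_2(a)=-4, v_2(b)=-8; units ≡ 5, 3 (mod 8); ε·ε+αω+βω = 0·1+-4·1+-8·1 ≡ 0  ⇒  (a,b)_2 = +1.
v=3: a=3^-6·(≡1), b=3^1·(≡1) mod 3; (1|3)=+1, (1|3)=+1; (−1)^{-6·1·1}·(+1)^1·(+1)^-6 = +1.
v=∞: 1621477 > 0 and 1155 > 0  ⇒  (a,b)_∞ = +1.
(1621477, 1155 / ℚ) ramifies at {5, 11, 13, 23}: a division algebra.

[5, 11, 13, 23]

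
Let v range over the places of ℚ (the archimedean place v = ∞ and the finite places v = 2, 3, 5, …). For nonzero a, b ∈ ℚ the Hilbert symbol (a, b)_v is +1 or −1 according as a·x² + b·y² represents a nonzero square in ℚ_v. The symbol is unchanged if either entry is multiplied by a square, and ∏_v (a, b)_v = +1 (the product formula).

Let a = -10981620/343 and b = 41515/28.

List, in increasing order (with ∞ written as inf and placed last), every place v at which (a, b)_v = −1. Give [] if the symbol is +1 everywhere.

[5, 23]

Mod squares: a ≡ -35, b ≡ 805. Check v ∈ {∞, 2, 3, 5, 7, 13, 19, 23}.
v=13: a=13^2·(≡4), b=13^0·(≡3) mod 13; (4|13)=+1, (3|13)=+1; (−1)^{2·0·6}·(+1)^0·(+1)^2 = +1.
v=7: a=7^-3·(≡1), b=7^-1·(≡3) mod 7; (1|7)=+1, (3|7)=-1; (−1)^{-3·-1·3}·(+1)^-1·(-1)^-3 = +1.
v=19: a=19^2·(≡18), b=19^2·(≡17) mod 19; (18|19)=-1, (17|19)=+1; (−1)^{2·2·9}·(-1)^2·(+1)^2 = +1.
v=3: a=3^2·(≡1), b=3^0·(≡1) mod 3; (1|3)=+1, (1|3)=+1; (−1)^{2·0·1}·(+1)^0·(+1)^2 = +1.
v=5: a=5^1·(≡2), b=5^1·(≡1) mod 5; (2|5)=-1, (1|5)=+1; (−1)^{1·1·2}·(-1)^1·(+1)^1 = -1.
v=∞: -35 < 0 and 805 > 0  ⇒  (a,b)_∞ = +1.
v=23: a=23^0·(≡20), b=23^1·(≡16) mod 23; (20|23)=-1, (16|23)=+1; (−1)^{0·1·11}·(-1)^1·(+1)^0 = -1.
v=2: v_2(a)=2, v_2(b)=-2; units ≡ 5, 5 (mod 8); ε·ε+αω+βω = 0·0+2·1+-2·1 ≡ 0  ⇒  (a,b)_2 = +1.
Ram(-35, 805) = {5, 23}; no ℚ_5-point on the conic.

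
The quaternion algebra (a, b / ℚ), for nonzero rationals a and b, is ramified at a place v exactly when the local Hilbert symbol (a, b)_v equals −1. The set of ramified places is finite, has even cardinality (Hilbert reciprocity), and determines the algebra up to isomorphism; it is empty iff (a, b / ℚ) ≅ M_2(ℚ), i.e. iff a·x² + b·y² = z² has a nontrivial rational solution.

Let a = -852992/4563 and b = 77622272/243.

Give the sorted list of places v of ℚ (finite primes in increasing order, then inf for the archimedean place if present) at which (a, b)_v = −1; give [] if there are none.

[7, 17]

Mod squares: a ≡ -51, b ≡ 4641. Check v ∈ {∞, 2, 3, 7, 13, 17}.
v=3: a=3^-3·(≡1), b=3^-5·(≡2) mod 3; (1|3)=+1, (2|3)=-1; (−1)^{-3·-5·1}·(+1)^-5·(-1)^-3 = +1.
v=7: a=7^2·(≡6), b=7^3·(≡3) mod 7; (6|7)=-1, (3|7)=-1; (−1)^{2·3·3}·(-1)^3·(-1)^2 = -1.
v=17: a=17^1·(≡6), b=17^1·(≡4) mod 17; (6|17)=-1, (4|17)=+1; (−1)^{1·1·8}·(-1)^1·(+1)^1 = -1.
v=∞: -51 < 0 and 4641 > 0  ⇒  (a,b)_∞ = +1.
v=13: a=13^-2·(≡3), b=13^1·(≡2) mod 13; (3|13)=+1, (2|13)=-1; (−1)^{-2·1·6}·(+1)^1·(-1)^-2 = +1.
v=2: v_2(a)=10, v_2(b)=10; units ≡ 5, 1 (mod 8); ε·ε+αω+βω = 0·0+10·0+10·1 ≡ 0  ⇒  (a,b)_2 = +1.
|Ram(-51, 4641)| = 2, even; anisotropic at {7, 17}.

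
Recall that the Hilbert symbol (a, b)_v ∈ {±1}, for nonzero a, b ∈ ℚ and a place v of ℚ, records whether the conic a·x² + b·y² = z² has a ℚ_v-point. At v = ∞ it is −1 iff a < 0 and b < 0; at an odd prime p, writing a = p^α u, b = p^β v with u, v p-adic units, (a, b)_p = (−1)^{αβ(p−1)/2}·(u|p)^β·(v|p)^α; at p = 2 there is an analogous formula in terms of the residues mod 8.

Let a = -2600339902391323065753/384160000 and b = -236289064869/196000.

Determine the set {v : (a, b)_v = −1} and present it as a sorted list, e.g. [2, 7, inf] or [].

[2, 5, 17, inf]

Mod squares: a ≡ -17, b ≡ -92690. Check v ∈ {∞, 2, 3, 5, 7, 11, 13, 17, 19, 23, 31}.
v=23: a=23^2·(≡4), b=23^1·(≡12) mod 23; (4|23)=+1, (12|23)=+1; (−1)^{2·1·11}·(+1)^1·(+1)^2 = +1.
v=7: a=7^-4·(≡4), b=7^-2·(≡1) mod 7; (4|7)=+1, (1|7)=+1; (−1)^{-4·-2·3}·(+1)^-2·(+1)^-4 = +1.
v=3: a=3^10·(≡1), b=3^6·(≡1) mod 3; (1|3)=+1, (1|3)=+1; (−1)^{10·6·1}·(+1)^6·(+1)^10 = +1.
v=13: a=13^2·(≡3), b=13^1·(≡2) mod 13; (3|13)=+1, (2|13)=-1; (−1)^{2·1·6}·(+1)^1·(-1)^2 = +1.
v=17: a=17^5·(≡15), b=17^2·(≡12) mod 17; (15|17)=+1, (12|17)=-1; (−1)^{5·2·8}·(+1)^2·(-1)^5 = -1.
v=5: a=5^-4·(≡2), b=5^-3·(≡2) mod 5; (2|5)=-1, (2|5)=-1; (−1)^{-4·-3·2}·(-1)^-3·(-1)^-4 = -1.
v=∞: -17 < 0 and -92690 < 0  ⇒  (a,b)_∞ = -1.
v=19: a=19^2·(≡15), b=19^0·(≡5) mod 19; (15|19)=-1, (5|19)=+1; (−1)^{2·0·9}·(-1)^0·(+1)^2 = +1.
v=31: a=31^2·(≡1), b=31^1·(≡27) mod 31; (1|31)=+1, (27|31)=-1; (−1)^{2·1·15}·(+1)^1·(-1)^2 = +1.
v=11: a=11^0·(≡3), b=11^2·(≡7) mod 11; (3|11)=+1, (7|11)=-1; (−1)^{0·2·5}·(+1)^2·(-1)^0 = +1.
v=2: v_2(a)=-8, v_2(b)=-5; units ≡ 7, 7 (mod 8); ε·ε+αω+βω = 1·1+-8·0+-5·0 ≡ 1  ⇒  (a,b)_2 = -1.
(-17, -92690 / ℚ) ramifies at {2, 5, 17, ∞}: a division algebra.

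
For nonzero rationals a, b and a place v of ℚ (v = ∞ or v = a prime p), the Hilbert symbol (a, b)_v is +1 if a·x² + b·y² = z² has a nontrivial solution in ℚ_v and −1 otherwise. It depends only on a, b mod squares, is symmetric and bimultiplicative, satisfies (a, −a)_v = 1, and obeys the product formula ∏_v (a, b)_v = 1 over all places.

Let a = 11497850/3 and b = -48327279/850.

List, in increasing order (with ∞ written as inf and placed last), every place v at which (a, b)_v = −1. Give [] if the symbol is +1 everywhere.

[17, 19]

(a, b) ≡ (78, -277134) mod (ℚ^×)²; places V = {2, 3, 5, 7, 11, 13, 17, 19, ∞}.
(a,b)_7: α=2, u≡1; β=2, v≡5 (mod 7); (1|7)=+1, (5|7)=-1; sign (−1)^0·+1^2·-1^2 = +1.
(a,b)_17: α=0, u≡12; β=-1, v≡2 (mod 17); (12|17)=-1, (2|17)=+1; sign (−1)^0·-1^-1·+1^0 = -1.
(a,b)_3: α=-1, u≡2; β=1, v≡1 (mod 3); (2|3)=-1, (1|3)=+1; sign (−1)^1·-1^1·+1^-1 = +1.
(a,b)_∞: sgn(78)=+, sgn(-277134)=−, so +1.
(a,b)_13: α=1, u≡7; β=1, v≡2 (mod 13); (7|13)=-1, (2|13)=-1; sign (−1)^0·-1^1·-1^1 = +1.
(a,b)_2: α=1, β=-1; u≡7, v≡1 (mod 8); ε(u)ε(v)=1·0, αω(v)=1·0, βω(u)=-1·0; sum ≡ 0  ⇒  +1.
(a,b)_5: α=2, u≡3; β=-2, v≡4 (mod 5); (3|5)=-1, (4|5)=+1; sign (−1)^0·-1^-2·+1^2 = +1.
(a,b)_19: α=2, u≡2; β=1, v≡6 (mod 19); (2|19)=-1, (6|19)=+1; sign (−1)^0·-1^1·+1^2 = -1.
(a,b)_11: α=0, u≡4; β=3, v≡8 (mod 11); (4|11)=+1, (8|11)=-1; sign (−1)^0·+1^3·-1^0 = +1.
Ram(78, -277134) = {17, 19}; no ℚ_17-point on the conic.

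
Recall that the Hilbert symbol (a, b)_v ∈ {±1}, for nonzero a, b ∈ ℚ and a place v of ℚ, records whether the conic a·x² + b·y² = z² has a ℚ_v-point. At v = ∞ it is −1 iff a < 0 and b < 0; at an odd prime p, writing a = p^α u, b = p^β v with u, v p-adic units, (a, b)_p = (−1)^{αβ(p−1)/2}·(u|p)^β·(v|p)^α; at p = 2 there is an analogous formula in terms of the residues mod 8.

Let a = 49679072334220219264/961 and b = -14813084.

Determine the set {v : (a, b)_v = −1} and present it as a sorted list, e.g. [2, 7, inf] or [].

Mod squares: a ≡ 94, b ≡ -3703271. Check v ∈ {∞, 2, 11, 13, 19, 29, 31, 47}.
v=2: v_2(a)=7, v_2(b)=2; units ≡ 7, 1 (mod 8); ε·ε+αω+βω = 1·0+7·0+2·0 ≡ 0  ⇒  (a,b)_2 = +1.
v=29: a=29^4·(≡25), b=29^1·(≡10) mod 29; (25|29)=+1, (10|29)=-1; (−1)^{4·1·14}·(+1)^1·(-1)^4 = +1.
v=31: a=31^-2·(≡14), b=31^0·(≡18) mod 31; (14|31)=+1, (18|31)=+1; (−1)^{-2·0·15}·(+1)^0·(+1)^-2 = +1.
v=11: a=11^4·(≡8), b=11^1·(≡9) mod 11; (8|11)=-1, (9|11)=+1; (−1)^{4·1·5}·(-1)^1·(+1)^4 = -1.
v=∞: 94 > 0 and -3703271 < 0  ⇒  (a,b)_∞ = +1.
v=13: a=13^0·(≡3), b=13^1·(≡8) mod 13; (3|13)=+1, (8|13)=-1; (−1)^{0·1·6}·(+1)^1·(-1)^0 = +1.
v=19: a=19^2·(≡18), b=19^1·(≡10) mod 19; (18|19)=-1, (10|19)=-1; (−1)^{2·1·9}·(-1)^1·(-1)^2 = -1.
v=47: a=47^3·(≡12), b=47^1·(≡10) mod 47; (12|47)=+1, (10|47)=-1; (−1)^{3·1·23}·(+1)^1·(-1)^3 = +1.
Ram(94, -3703271) = {11, 19}; no ℚ_11-point on the conic.

[11, 19]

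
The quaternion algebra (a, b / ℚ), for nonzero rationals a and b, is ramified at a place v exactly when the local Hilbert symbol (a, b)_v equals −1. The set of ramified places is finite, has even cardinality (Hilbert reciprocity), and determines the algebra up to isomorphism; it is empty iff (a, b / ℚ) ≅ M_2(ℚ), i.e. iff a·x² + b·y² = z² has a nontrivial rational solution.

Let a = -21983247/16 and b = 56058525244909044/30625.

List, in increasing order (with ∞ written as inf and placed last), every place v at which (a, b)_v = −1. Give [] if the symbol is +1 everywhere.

[11, 19, 29, 31]

Mod squares: a ≡ -2442583, b ≡ 29. Check v ∈ {∞, 2, 3, 5, 7, 11, 13, 19, 29, 31}.
v=3: a=3^2·(≡2), b=3^4·(≡2) mod 3; (2|3)=-1, (2|3)=-1; (−1)^{2·4·1}·(-1)^4·(-1)^2 = +1.
v=11: a=11^1·(≡5), b=11^2·(≡10) mod 11; (5|11)=+1, (10|11)=-1; (−1)^{1·2·5}·(+1)^2·(-1)^1 = -1.
v=∞: -2442583 < 0 and 29 > 0  ⇒  (a,b)_∞ = +1.
v=29: a=29^1·(≡21), b=29^3·(≡25) mod 29; (21|29)=-1, (25|29)=+1; (−1)^{1·3·14}·(-1)^3·(+1)^1 = -1.
v=13: a=13^1·(≡7), b=13^2·(≡4) mod 13; (7|13)=-1, (4|13)=+1; (−1)^{1·2·6}·(-1)^2·(+1)^1 = +1.
v=19: a=19^1·(≡9), b=19^2·(≡8) mod 19; (9|19)=+1, (8|19)=-1; (−1)^{1·2·9}·(+1)^2·(-1)^1 = -1.
v=5: a=5^0·(≡3), b=5^-4·(≡1) mod 5; (3|5)=-1, (1|5)=+1; (−1)^{0·-4·2}·(-1)^-4·(+1)^0 = +1.
v=31: a=31^1·(≡7), b=31^2·(≡12) mod 31; (7|31)=+1, (12|31)=-1; (−1)^{1·2·15}·(+1)^2·(-1)^1 = -1.
v=2: v_2(a)=-4, v_2(b)=2; units ≡ 1, 5 (mod 8); ε·ε+αω+βω = 0·0+-4·1+2·0 ≡ 0  ⇒  (a,b)_2 = +1.
v=7: a=7^0·(≡4), b=7^-2·(≡2) mod 7; (4|7)=+1, (2|7)=+1; (−1)^{0·-2·3}·(+1)^-2·(+1)^0 = +1.
|Ram(-2442583, 29)| = 4, even; anisotropic at {11, 19, 29, 31}.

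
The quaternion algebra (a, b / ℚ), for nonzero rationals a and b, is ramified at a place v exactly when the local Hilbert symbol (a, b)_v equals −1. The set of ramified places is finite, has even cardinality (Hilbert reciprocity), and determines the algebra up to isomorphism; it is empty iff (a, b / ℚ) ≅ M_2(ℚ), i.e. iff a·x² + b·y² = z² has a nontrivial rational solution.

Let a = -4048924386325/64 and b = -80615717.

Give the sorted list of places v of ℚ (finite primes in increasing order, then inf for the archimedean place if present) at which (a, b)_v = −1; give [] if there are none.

(a, b) ≡ (-1966237, -47957) mod (ℚ^×)²; places V = {2, 5, 7, 13, 17, 31, 41, ∞}.
(a,b)_17: α=1, u≡12; β=1, v≡15 (mod 17); (12|17)=-1, (15|17)=+1; sign (−1)^0·-1^1·+1^1 = -1.
(a,b)_13: α=1, u≡6; β=1, v≡12 (mod 13); (6|13)=-1, (12|13)=+1; sign (−1)^0·-1^1·+1^1 = -1.
(a,b)_∞: sgn(-1966237)=−, sgn(-47957)=−, so -1.
(a,b)_41: α=3, u≡15; β=2, v≡13 (mod 41); (15|41)=-1, (13|41)=-1; sign (−1)^0·-1^2·-1^3 = -1.
(a,b)_7: α=3, u≡6; β=1, v≡2 (mod 7); (6|7)=-1, (2|7)=+1; sign (−1)^1·-1^1·+1^3 = +1.
(a,b)_2: α=-6, β=0; u≡3, v≡3 (mod 8); ε(u)ε(v)=1·1, αω(v)=-6·1, βω(u)=0·1; sum ≡ 1  ⇒  -1.
(a,b)_5: α=2, u≡3; β=0, v≡3 (mod 5); (3|5)=-1, (3|5)=-1; sign (−1)^0·-1^0·-1^2 = +1.
(a,b)_31: α=1, u≡6; β=1, v≡21 (mod 31); (6|31)=-1, (21|31)=-1; sign (−1)^1·-1^1·-1^1 = -1.
Ram(-1966237, -47957) = {2, 13, 17, 31, 41, ∞}; no ℚ_2-point on the conic.

[2, 13, 17, 31, 41, inf]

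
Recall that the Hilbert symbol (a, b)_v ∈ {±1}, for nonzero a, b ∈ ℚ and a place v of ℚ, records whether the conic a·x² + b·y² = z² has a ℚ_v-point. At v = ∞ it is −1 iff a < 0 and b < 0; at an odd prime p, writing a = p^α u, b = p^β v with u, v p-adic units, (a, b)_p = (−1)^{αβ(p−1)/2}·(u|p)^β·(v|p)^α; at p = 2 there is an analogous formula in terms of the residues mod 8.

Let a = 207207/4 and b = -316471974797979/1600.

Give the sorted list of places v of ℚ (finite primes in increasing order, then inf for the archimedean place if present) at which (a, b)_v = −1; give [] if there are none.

(a, b) ≡ (23023, -91) mod (ℚ^×)²; places V = {2, 3, 5, 7, 11, 13, 23, ∞}.
(a,b)_3: α=2, u≡1; β=8, v≡2 (mod 3); (1|3)=+1, (2|3)=-1; sign (−1)^0·+1^8·-1^2 = +1.
(a,b)_11: α=1, u≡4; β=2, v≡6 (mod 11); (4|11)=+1, (6|11)=-1; sign (−1)^0·+1^2·-1^1 = -1.
(a,b)_23: α=1, u≡4; β=2, v≡1 (mod 23); (4|23)=+1, (1|23)=+1; sign (−1)^0·+1^2·+1^1 = +1.
(a,b)_13: α=1, u≡10; β=3, v≡5 (mod 13); (10|13)=+1, (5|13)=-1; sign (−1)^0·+1^3·-1^1 = -1.
(a,b)_7: α=1, u≡3; β=3, v≡4 (mod 7); (3|7)=-1, (4|7)=+1; sign (−1)^1·-1^3·+1^1 = +1.
(a,b)_5: α=0, u≡3; β=-2, v≡4 (mod 5); (3|5)=-1, (4|5)=+1; sign (−1)^0·-1^-2·+1^0 = +1.
(a,b)_2: α=-2, β=-6; u≡7, v≡5 (mod 8); ε(u)ε(v)=1·0, αω(v)=-2·1, βω(u)=-6·0; sum ≡ 0  ⇒  +1.
(a,b)_∞: sgn(23023)=+, sgn(-91)=−, so +1.
|Ram(23023, -91)| = 2, even; anisotropic at {11, 13}.

[11, 13]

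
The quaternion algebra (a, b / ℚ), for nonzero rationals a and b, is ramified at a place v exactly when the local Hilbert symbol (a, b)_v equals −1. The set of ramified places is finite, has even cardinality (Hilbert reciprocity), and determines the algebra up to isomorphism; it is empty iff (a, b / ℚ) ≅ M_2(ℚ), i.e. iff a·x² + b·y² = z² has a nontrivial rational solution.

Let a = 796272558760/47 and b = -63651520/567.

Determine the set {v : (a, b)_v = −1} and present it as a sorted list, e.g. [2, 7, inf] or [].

(a, b) ≡ (30817430, -19285) mod (ℚ^×)²; places V = {2, 3, 5, 7, 17, 19, 29, 47, ∞}.
(a,b)_29: α=3, u≡13; β=1, v≡19 (mod 29); (13|29)=+1, (19|29)=-1; sign (−1)^0·+1^1·-1^3 = -1.
(a,b)_2: α=3, β=6; u≡3, v≡3 (mod 8); ε(u)ε(v)=1·1, αω(v)=3·1, βω(u)=6·1; sum ≡ 0  ⇒  +1.
(a,b)_5: α=1, u≡1; β=1, v≡3 (mod 5); (1|5)=+1, (3|5)=-1; sign (−1)^0·+1^1·-1^1 = -1.
(a,b)_19: α=3, u≡7; β=3, v≡9 (mod 19); (7|19)=+1, (9|19)=+1; sign (−1)^1·+1^3·+1^3 = -1.
(a,b)_∞: sgn(30817430)=+, sgn(-19285)=−, so +1.
(a,b)_17: α=1, u≡11; β=0, v≡14 (mod 17); (11|17)=-1, (14|17)=-1; sign (−1)^0·-1^0·-1^1 = -1.
(a,b)_7: α=1, u≡4; β=-1, v≡3 (mod 7); (4|7)=+1, (3|7)=-1; sign (−1)^1·+1^-1·-1^1 = +1.
(a,b)_47: α=-1, u≡15; β=0, v≡21 (mod 47); (15|47)=-1, (21|47)=+1; sign (−1)^0·-1^0·+1^-1 = +1.
(a,b)_3: α=0, u≡2; β=-4, v≡2 (mod 3); (2|3)=-1, (2|3)=-1; sign (−1)^0·-1^-4·-1^0 = +1.
(30817430, -19285 / ℚ) ramifies at {5, 17, 19, 29}: a division algebra.

[5, 17, 19, 29]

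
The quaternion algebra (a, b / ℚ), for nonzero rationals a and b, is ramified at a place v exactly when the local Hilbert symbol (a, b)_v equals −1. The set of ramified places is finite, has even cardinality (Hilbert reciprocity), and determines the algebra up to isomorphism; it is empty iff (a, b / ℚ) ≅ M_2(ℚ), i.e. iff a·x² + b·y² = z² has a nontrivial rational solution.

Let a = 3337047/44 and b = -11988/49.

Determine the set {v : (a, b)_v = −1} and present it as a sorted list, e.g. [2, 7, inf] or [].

Mod squares: a ≡ 83237, b ≡ -37. Check v ∈ {∞, 2, 3, 7, 11, 23, 37, 47}.
v=7: a=7^3·(≡3), b=7^-2·(≡3) mod 7; (3|7)=-1, (3|7)=-1; (−1)^{3·-2·3}·(-1)^-2·(-1)^3 = -1.
v=23: a=23^1·(≡9), b=23^0·(≡6) mod 23; (9|23)=+1, (6|23)=+1; (−1)^{1·0·11}·(+1)^0·(+1)^1 = +1.
v=47: a=47^1·(≡21), b=47^0·(≡22) mod 47; (21|47)=+1, (22|47)=-1; (−1)^{1·0·23}·(+1)^0·(-1)^1 = -1.
v=2: v_2(a)=-2, v_2(b)=2; units ≡ 5, 3 (mod 8); ε·ε+αω+βω = 0·1+-2·1+2·1 ≡ 0  ⇒  (a,b)_2 = +1.
v=3: a=3^2·(≡2), b=3^4·(≡2) mod 3; (2|3)=-1, (2|3)=-1; (−1)^{2·4·1}·(-1)^4·(-1)^2 = +1.
v=11: a=11^-1·(≡8), b=11^0·(≡7) mod 11; (8|11)=-1, (7|11)=-1; (−1)^{-1·0·5}·(-1)^0·(-1)^-1 = -1.
v=∞: 83237 > 0 and -37 < 0  ⇒  (a,b)_∞ = +1.
v=37: a=37^0·(≡13), b=37^1·(≡10) mod 37; (13|37)=-1, (10|37)=+1; (−1)^{0·1·18}·(-1)^1·(+1)^0 = -1.
(83237, -37 / ℚ) ramifies at {7, 11, 37, 47}: a division algebra.

[7, 11, 37, 47]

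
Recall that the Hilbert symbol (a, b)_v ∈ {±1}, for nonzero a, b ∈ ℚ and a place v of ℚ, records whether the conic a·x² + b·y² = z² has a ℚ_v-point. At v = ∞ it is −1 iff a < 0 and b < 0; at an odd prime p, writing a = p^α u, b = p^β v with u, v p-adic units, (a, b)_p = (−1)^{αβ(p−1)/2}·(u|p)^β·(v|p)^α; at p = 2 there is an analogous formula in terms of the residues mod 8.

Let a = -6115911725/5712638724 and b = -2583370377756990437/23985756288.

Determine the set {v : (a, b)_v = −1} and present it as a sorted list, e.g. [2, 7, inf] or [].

[37, inf]

Mod squares: a ≡ -341, b ≡ -1263994. Check v ∈ {∞, 2, 3, 5, 7, 11, 13, 17, 19, 29, 31, 37}.
v=13: a=13^-2·(≡10), b=13^-4·(≡1) mod 13; (10|13)=+1, (1|13)=+1; (−1)^{-2·-4·6}·(+1)^-4·(+1)^-2 = +1.
v=19: a=19^-2·(≡9), b=19^1·(≡18) mod 19; (9|19)=+1, (18|19)=-1; (−1)^{-2·1·9}·(+1)^1·(-1)^-2 = +1.
v=2: v_2(a)=-2, v_2(b)=-7; units ≡ 3, 3 (mod 8); ε·ε+αω+βω = 1·1+-2·1+-7·1 ≡ 0  ⇒  (a,b)_2 = +1.
v=3: a=3^-4·(≡1), b=3^-8·(≡2) mod 3; (1|3)=+1, (2|3)=-1; (−1)^{-4·-8·1}·(+1)^-8·(-1)^-4 = +1.
v=17: a=17^-2·(≡1), b=17^0·(≡7) mod 17; (1|17)=+1, (7|17)=-1; (−1)^{-2·0·8}·(+1)^0·(-1)^-2 = +1.
v=37: a=37^0·(≡8), b=37^1·(≡27) mod 37; (8|37)=-1, (27|37)=+1; (−1)^{0·1·18}·(-1)^1·(+1)^0 = -1.
v=31: a=31^1·(≡25), b=31^3·(≡11) mod 31; (25|31)=+1, (11|31)=-1; (−1)^{1·3·15}·(+1)^3·(-1)^1 = +1.
v=7: a=7^2·(≡2), b=7^4·(≡6) mod 7; (2|7)=+1, (6|7)=-1; (−1)^{2·4·3}·(+1)^4·(-1)^2 = +1.
v=∞: -341 < 0 and -1263994 < 0  ⇒  (a,b)_∞ = -1.
v=11: a=11^5·(≡8), b=11^6·(≡3) mod 11; (8|11)=-1, (3|11)=+1; (−1)^{5·6·5}·(-1)^6·(+1)^5 = +1.
v=5: a=5^2·(≡4), b=5^0·(≡1) mod 5; (4|5)=+1, (1|5)=+1; (−1)^{2·0·2}·(+1)^0·(+1)^2 = +1.
v=29: a=29^0·(≡6), b=29^1·(≡20) mod 29; (6|29)=+1, (20|29)=+1; (−1)^{0·1·14}·(+1)^1·(+1)^0 = +1.
(-341, -1263994 / ℚ) ramifies at {37, ∞}: a division algebra.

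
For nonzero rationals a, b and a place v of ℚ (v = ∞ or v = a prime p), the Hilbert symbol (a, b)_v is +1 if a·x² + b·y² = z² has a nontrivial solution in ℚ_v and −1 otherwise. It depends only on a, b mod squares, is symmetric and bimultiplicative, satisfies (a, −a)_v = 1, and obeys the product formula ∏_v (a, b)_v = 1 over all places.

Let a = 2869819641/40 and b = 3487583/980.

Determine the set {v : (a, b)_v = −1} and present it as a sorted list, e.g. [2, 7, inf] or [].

Mod squares: a ≡ 2329210, b ≡ 144115. Check v ∈ {∞, 2, 3, 5, 7, 11, 13, 19, 23, 37, 41}.
v=∞: 2329210 > 0 and 144115 > 0  ⇒  (a,b)_∞ = +1.
v=2: v_2(a)=-3, v_2(b)=-2; units ≡ 5, 3 (mod 8); ε·ε+αω+βω = 0·1+-3·1+-2·1 ≡ 1  ⇒  (a,b)_2 = -1.
v=13: a=13^1·(≡4), b=13^0·(≡12) mod 13; (4|13)=+1, (12|13)=+1; (−1)^{1·0·6}·(+1)^0·(+1)^1 = +1.
v=3: a=3^2·(≡1), b=3^0·(≡1) mod 3; (1|3)=+1, (1|3)=+1; (−1)^{2·0·1}·(+1)^0·(+1)^2 = +1.
v=37: a=37^2·(≡18), b=37^1·(≡34) mod 37; (18|37)=-1, (34|37)=+1; (−1)^{2·1·18}·(-1)^1·(+1)^2 = -1.
v=41: a=41^1·(≡9), b=41^1·(≡3) mod 41; (9|41)=+1, (3|41)=-1; (−1)^{1·1·20}·(+1)^1·(-1)^1 = -1.
v=5: a=5^-1·(≡2), b=5^-1·(≡3) mod 5; (2|5)=-1, (3|5)=-1; (−1)^{-1·-1·2}·(-1)^-1·(-1)^-1 = +1.
v=23: a=23^1·(≡12), b=23^0·(≡5) mod 23; (12|23)=+1, (5|23)=-1; (−1)^{1·0·11}·(+1)^0·(-1)^1 = -1.
v=19: a=19^1·(≡18), b=19^1·(≡5) mod 19; (18|19)=-1, (5|19)=+1; (−1)^{1·1·9}·(-1)^1·(+1)^1 = +1.
v=11: a=11^0·(≡1), b=11^2·(≡3) mod 11; (1|11)=+1, (3|11)=+1; (−1)^{0·2·5}·(+1)^2·(+1)^0 = +1.
v=7: a=7^0·(≡2), b=7^-2·(≡6) mod 7; (2|7)=+1, (6|7)=-1; (−1)^{0·-2·3}·(+1)^-2·(-1)^0 = +1.
(2329210, 144115 / ℚ) ramifies at {2, 23, 37, 41}: a division algebra.

[2, 23, 37, 41]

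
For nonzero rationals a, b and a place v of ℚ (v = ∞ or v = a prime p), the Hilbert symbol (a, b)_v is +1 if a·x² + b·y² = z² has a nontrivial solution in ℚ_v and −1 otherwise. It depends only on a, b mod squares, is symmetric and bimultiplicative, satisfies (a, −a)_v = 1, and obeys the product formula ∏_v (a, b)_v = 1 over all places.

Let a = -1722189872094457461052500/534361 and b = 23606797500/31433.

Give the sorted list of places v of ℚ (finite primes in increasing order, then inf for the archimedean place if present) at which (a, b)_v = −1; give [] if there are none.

Mod squares: a ≡ -95381, b ≡ 147407. Check v ∈ {∞, 2, 3, 5, 11, 13, 17, 23, 29, 43}.
v=43: a=43^-2·(≡14), b=43^-2·(≡22) mod 43; (14|43)=+1, (22|43)=-1; (−1)^{-2·-2·21}·(+1)^-2·(-1)^-2 = +1.
v=∞: -95381 < 0 and 147407 > 0  ⇒  (a,b)_∞ = +1.
v=11: a=11^5·(≡8), b=11^2·(≡8) mod 11; (8|11)=-1, (8|11)=-1; (−1)^{5·2·5}·(-1)^2·(-1)^5 = -1.
v=17: a=17^-2·(≡6), b=17^-1·(≡4) mod 17; (6|17)=-1, (4|17)=+1; (−1)^{-2·-1·8}·(-1)^-1·(+1)^-2 = -1.
v=23: a=23^3·(≡1), b=23^1·(≡17) mod 23; (1|23)=+1, (17|23)=-1; (−1)^{3·1·11}·(+1)^1·(-1)^3 = +1.
v=2: v_2(a)=2, v_2(b)=2; units ≡ 3, 7 (mod 8); ε·ε+αω+βω = 1·1+2·0+2·1 ≡ 1  ⇒  (a,b)_2 = -1.
v=5: a=5^4·(≡1), b=5^4·(≡2) mod 5; (1|5)=+1, (2|5)=-1; (−1)^{4·4·2}·(+1)^4·(-1)^4 = +1.
v=3: a=3^8·(≡1), b=3^2·(≡2) mod 3; (1|3)=+1, (2|3)=-1; (−1)^{8·2·1}·(+1)^2·(-1)^8 = +1.
v=13: a=13^3·(≡2), b=13^1·(≡9) mod 13; (2|13)=-1, (9|13)=+1; (−1)^{3·1·6}·(-1)^1·(+1)^3 = -1.
v=29: a=29^3·(≡12), b=29^1·(≡2) mod 29; (12|29)=-1, (2|29)=-1; (−1)^{3·1·14}·(-1)^1·(-1)^3 = +1.
(-95381, 147407 / ℚ) ramifies at {2, 11, 13, 17}: a division algebra.

[2, 11, 13, 17]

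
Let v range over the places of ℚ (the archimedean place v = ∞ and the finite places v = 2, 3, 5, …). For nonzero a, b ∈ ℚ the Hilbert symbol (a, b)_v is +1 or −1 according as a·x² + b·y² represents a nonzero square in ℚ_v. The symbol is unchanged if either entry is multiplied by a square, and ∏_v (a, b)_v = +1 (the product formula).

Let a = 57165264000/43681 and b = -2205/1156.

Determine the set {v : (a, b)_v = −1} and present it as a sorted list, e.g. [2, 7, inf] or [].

[2, 5]

(a, b) ≡ (290, -5) mod (ℚ^×)²; places V = {2, 3, 5, 7, 11, 13, 17, 19, 29, ∞}.
(a,b)_19: α=-2, u≡17; β=0, v≡13 (mod 19); (17|19)=+1, (13|19)=-1; sign (−1)^0·+1^0·-1^-2 = +1.
(a,b)_29: α=1, u≡27; β=0, v≡22 (mod 29); (27|29)=-1, (22|29)=+1; sign (−1)^0·-1^0·+1^1 = +1.
(a,b)_3: α=6, u≡2; β=2, v≡1 (mod 3); (2|3)=-1, (1|3)=+1; sign (−1)^0·-1^2·+1^6 = +1.
(a,b)_17: α=0, u≡9; β=-2, v≡14 (mod 17); (9|17)=+1, (14|17)=-1; sign (−1)^0·+1^-2·-1^0 = +1.
(a,b)_11: α=-2, u≡1; β=0, v≡6 (mod 11); (1|11)=+1, (6|11)=-1; sign (−1)^0·+1^0·-1^-2 = +1.
(a,b)_5: α=3, u≡2; β=1, v≡4 (mod 5); (2|5)=-1, (4|5)=+1; sign (−1)^0·-1^1·+1^3 = -1.
(a,b)_13: α=2, u≡4; β=0, v≡8 (mod 13); (4|13)=+1, (8|13)=-1; sign (−1)^0·+1^0·-1^2 = +1.
(a,b)_2: α=7, β=-2; u≡1, v≡3 (mod 8); ε(u)ε(v)=0·1, αω(v)=7·1, βω(u)=-2·0; sum ≡ 1  ⇒  -1.
(a,b)_∞: sgn(290)=+, sgn(-5)=−, so +1.
(a,b)_7: α=0, u≡5; β=2, v≡4 (mod 7); (5|7)=-1, (4|7)=+1; sign (−1)^0·-1^2·+1^0 = +1.
|Ram(290, -5)| = 2, even; anisotropic at {2, 5}.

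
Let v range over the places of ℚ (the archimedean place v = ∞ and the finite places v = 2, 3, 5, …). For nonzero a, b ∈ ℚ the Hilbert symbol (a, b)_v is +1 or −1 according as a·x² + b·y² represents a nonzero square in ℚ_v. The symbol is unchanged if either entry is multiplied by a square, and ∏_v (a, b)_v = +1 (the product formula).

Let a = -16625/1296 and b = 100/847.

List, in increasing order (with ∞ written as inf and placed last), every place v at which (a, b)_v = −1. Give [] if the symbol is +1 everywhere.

(a, b) ≡ (-665, 7) mod (ℚ^×)²; places V = {2, 3, 5, 7, 11, 19, ∞}.
(a,b)_11: α=0, u≡2; β=-2, v≡8 (mod 11); (2|11)=-1, (8|11)=-1; sign (−1)^0·-1^-2·-1^0 = +1.
(a,b)_7: α=1, u≡5; β=-1, v≡1 (mod 7); (5|7)=-1, (1|7)=+1; sign (−1)^1·-1^-1·+1^1 = +1.
(a,b)_∞: sgn(-665)=−, sgn(7)=+, so +1.
(a,b)_5: α=3, u≡2; β=2, v≡2 (mod 5); (2|5)=-1, (2|5)=-1; sign (−1)^0·-1^2·-1^3 = -1.
(a,b)_3: α=-4, u≡1; β=0, v≡1 (mod 3); (1|3)=+1, (1|3)=+1; sign (−1)^0·+1^0·+1^-4 = +1.
(a,b)_19: α=1, u≡14; β=0, v≡16 (mod 19); (14|19)=-1, (16|19)=+1; sign (−1)^0·-1^0·+1^1 = +1.
(a,b)_2: α=-4, β=2; u≡7, v≡7 (mod 8); ε(u)ε(v)=1·1, αω(v)=-4·0, βω(u)=2·0; sum ≡ 1  ⇒  -1.
(-665, 7 / ℚ) ramifies at {2, 5}: a division algebra.

[2, 5]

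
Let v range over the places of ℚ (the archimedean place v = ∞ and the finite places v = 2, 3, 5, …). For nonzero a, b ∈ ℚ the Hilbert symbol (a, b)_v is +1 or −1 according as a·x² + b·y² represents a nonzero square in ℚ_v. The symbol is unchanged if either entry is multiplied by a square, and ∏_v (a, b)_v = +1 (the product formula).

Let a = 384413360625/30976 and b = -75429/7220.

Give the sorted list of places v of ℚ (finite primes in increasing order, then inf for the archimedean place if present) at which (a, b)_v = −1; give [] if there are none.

(a, b) ≡ (1394697, -145) mod (ℚ^×)²; places V = {2, 3, 5, 7, 11, 17, 19, 23, 29, 41, ∞}.
(a,b)_41: α=1, u≡17; β=0, v≡13 (mod 41); (17|41)=-1, (13|41)=-1; sign (−1)^0·-1^0·-1^1 = -1.
(a,b)_3: α=3, u≡1; β=2, v≡2 (mod 3); (1|3)=+1, (2|3)=-1; sign (−1)^0·+1^2·-1^3 = -1.
(a,b)_7: α=2, u≡5; β=0, v≡1 (mod 7); (5|7)=-1, (1|7)=+1; sign (−1)^0·-1^0·+1^2 = +1.
(a,b)_11: α=-2, u≡10; β=0, v≡5 (mod 11); (10|11)=-1, (5|11)=+1; sign (−1)^0·-1^0·+1^-2 = +1.
(a,b)_∞: sgn(1394697)=+, sgn(-145)=−, so +1.
(a,b)_17: α=1, u≡15; β=2, v≡8 (mod 17); (15|17)=+1, (8|17)=+1; sign (−1)^0·+1^2·+1^1 = +1.
(a,b)_19: α=0, u≡10; β=-2, v≡1 (mod 19); (10|19)=-1, (1|19)=+1; sign (−1)^0·-1^-2·+1^0 = +1.
(a,b)_23: α=1, u≡20; β=0, v≡6 (mod 23); (20|23)=-1, (6|23)=+1; sign (−1)^0·-1^0·+1^1 = +1.
(a,b)_29: α=1, u≡3; β=1, v≡20 (mod 29); (3|29)=-1, (20|29)=+1; sign (−1)^0·-1^1·+1^1 = -1.
(a,b)_5: α=4, u≡2; β=-1, v≡4 (mod 5); (2|5)=-1, (4|5)=+1; sign (−1)^0·-1^-1·+1^4 = -1.
(a,b)_2: α=-8, β=-2; u≡1, v≡7 (mod 8); ε(u)ε(v)=0·1, αω(v)=-8·0, βω(u)=-2·0; sum ≡ 0  ⇒  +1.
(1394697, -145 / ℚ) ramifies at {3, 5, 29, 41}: a division algebra.

[3, 5, 29, 41]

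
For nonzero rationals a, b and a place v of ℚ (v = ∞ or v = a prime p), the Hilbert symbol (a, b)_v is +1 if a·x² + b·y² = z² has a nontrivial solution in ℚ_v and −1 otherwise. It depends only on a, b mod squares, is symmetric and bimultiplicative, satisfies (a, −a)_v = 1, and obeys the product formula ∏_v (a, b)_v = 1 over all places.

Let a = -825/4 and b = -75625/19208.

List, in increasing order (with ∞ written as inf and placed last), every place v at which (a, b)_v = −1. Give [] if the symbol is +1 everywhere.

(a, b) ≡ (-33, -2) mod (ℚ^×)²; places V = {2, 3, 5, 7, 11, ∞}.
(a,b)_7: α=0, u≡2; β=-4, v≡3 (mod 7); (2|7)=+1, (3|7)=-1; sign (−1)^0·+1^-4·-1^0 = +1.
(a,b)_5: α=2, u≡3; β=4, v≡3 (mod 5); (3|5)=-1, (3|5)=-1; sign (−1)^0·-1^4·-1^2 = +1.
(a,b)_3: α=1, u≡1; β=0, v≡1 (mod 3); (1|3)=+1, (1|3)=+1; sign (−1)^0·+1^0·+1^1 = +1.
(a,b)_∞: sgn(-33)=−, sgn(-2)=−, so -1.
(a,b)_2: α=-2, β=-3; u≡7, v≡7 (mod 8); ε(u)ε(v)=1·1, αω(v)=-2·0, βω(u)=-3·0; sum ≡ 1  ⇒  -1.
(a,b)_11: α=1, u≡6; β=2, v≡1 (mod 11); (6|11)=-1, (1|11)=+1; sign (−1)^0·-1^2·+1^1 = +1.
|Ram(-33, -2)| = 2, even; anisotropic at {2, ∞}.

[2, inf]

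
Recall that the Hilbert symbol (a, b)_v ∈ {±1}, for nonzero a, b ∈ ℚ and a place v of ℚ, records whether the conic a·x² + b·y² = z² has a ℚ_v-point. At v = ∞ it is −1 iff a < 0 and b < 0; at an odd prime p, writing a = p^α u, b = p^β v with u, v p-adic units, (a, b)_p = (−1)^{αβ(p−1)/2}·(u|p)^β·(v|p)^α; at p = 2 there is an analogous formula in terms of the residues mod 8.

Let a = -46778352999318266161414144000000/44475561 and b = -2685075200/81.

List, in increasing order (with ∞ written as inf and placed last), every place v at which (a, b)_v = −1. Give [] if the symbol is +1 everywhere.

[17, 23, 37, inf]

Mod squares: a ≡ -18241, b ≡ -419543. Check v ∈ {∞, 2, 3, 5, 13, 17, 19, 23, 29, 37, 41}.
v=∞: -18241 < 0 and -419543 < 0  ⇒  (a,b)_∞ = -1.
v=19: a=19^-2·(≡10), b=19^0·(≡10) mod 19; (10|19)=-1, (10|19)=-1; (−1)^{-2·0·9}·(-1)^0·(-1)^-2 = +1.
v=2: v_2(a)=20, v_2(b)=8; units ≡ 7, 1 (mod 8); ε·ε+αω+βω = 1·0+20·0+8·0 ≡ 0  ⇒  (a,b)_2 = +1.
v=29: a=29^3·(≡20), b=29^1·(≡6) mod 29; (20|29)=+1, (6|29)=+1; (−1)^{3·1·14}·(+1)^1·(+1)^3 = +1.
v=37: a=37^3·(≡16), b=37^1·(≡13) mod 37; (16|37)=+1, (13|37)=-1; (−1)^{3·1·18}·(+1)^1·(-1)^3 = -1.
v=41: a=41^2·(≡5), b=41^0·(≡1) mod 41; (5|41)=+1, (1|41)=+1; (−1)^{2·0·20}·(+1)^0·(+1)^2 = +1.
v=17: a=17^3·(≡1), b=17^1·(≡7) mod 17; (1|17)=+1, (7|17)=-1; (−1)^{3·1·8}·(+1)^1·(-1)^3 = -1.
v=23: a=23^4·(≡14), b=23^1·(≡22) mod 23; (14|23)=-1, (22|23)=-1; (−1)^{4·1·11}·(-1)^1·(-1)^4 = -1.
v=13: a=13^-2·(≡11), b=13^0·(≡8) mod 13; (11|13)=-1, (8|13)=-1; (−1)^{-2·0·6}·(-1)^0·(-1)^-2 = +1.
v=3: a=3^-6·(≡2), b=3^-4·(≡1) mod 3; (2|3)=-1, (1|3)=+1; (−1)^{-6·-4·1}·(-1)^-4·(+1)^-6 = +1.
v=5: a=5^6·(≡4), b=5^2·(≡2) mod 5; (4|5)=+1, (2|5)=-1; (−1)^{6·2·2}·(+1)^2·(-1)^6 = +1.
(-18241, -419543 / ℚ) ramifies at {17, 23, 37, ∞}: a division algebra.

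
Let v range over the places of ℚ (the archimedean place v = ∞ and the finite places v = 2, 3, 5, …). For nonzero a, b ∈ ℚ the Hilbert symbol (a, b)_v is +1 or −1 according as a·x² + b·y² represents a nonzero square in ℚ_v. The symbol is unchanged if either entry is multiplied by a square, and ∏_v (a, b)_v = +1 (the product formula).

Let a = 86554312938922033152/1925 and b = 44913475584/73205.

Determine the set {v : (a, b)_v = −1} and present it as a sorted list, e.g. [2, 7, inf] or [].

(a, b) ≡ (54131, 1522945) mod (ℚ^×)²; places V = {2, 3, 5, 7, 11, 17, 19, 23, 37, 41, ∞}.
(a,b)_37: α=1, u≡35; β=0, v≡36 (mod 37); (35|37)=-1, (36|37)=+1; sign (−1)^0·-1^0·+1^1 = +1.
(a,b)_41: α=2, u≡3; β=1, v≡8 (mod 41); (3|41)=-1, (8|41)=+1; sign (−1)^0·-1^1·+1^2 = -1.
(a,b)_∞: sgn(54131)=+, sgn(1522945)=+, so +1.
(a,b)_23: α=2, u≡18; β=1, v≡21 (mod 23); (18|23)=+1, (21|23)=-1; sign (−1)^0·+1^1·-1^2 = +1.
(a,b)_2: α=14, β=14; u≡3, v≡1 (mod 8); ε(u)ε(v)=1·0, αω(v)=14·0, βω(u)=14·1; sum ≡ 0  ⇒  +1.
(a,b)_11: α=-1, u≡9; β=-4, v≡2 (mod 11); (9|11)=+1, (2|11)=-1; sign (−1)^0·+1^-4·-1^-1 = -1.
(a,b)_19: α=3, u≡8; β=1, v≡2 (mod 19); (8|19)=-1, (2|19)=-1; sign (−1)^1·-1^1·-1^3 = -1.
(a,b)_3: α=4, u≡2; β=2, v≡1 (mod 3); (2|3)=-1, (1|3)=+1; sign (−1)^0·-1^2·+1^4 = +1.
(a,b)_7: α=-1, u≡5; β=0, v≡2 (mod 7); (5|7)=-1, (2|7)=+1; sign (−1)^0·-1^0·+1^-1 = +1.
(a,b)_17: α=2, u≡7; β=1, v≡12 (mod 17); (7|17)=-1, (12|17)=-1; sign (−1)^0·-1^1·-1^2 = -1.
(a,b)_5: α=-2, u≡1; β=-1, v≡4 (mod 5); (1|5)=+1, (4|5)=+1; sign (−1)^0·+1^-1·+1^-2 = +1.
Ram(54131, 1522945) = {11, 17, 19, 41}; no ℚ_11-point on the conic.

[11, 17, 19, 41]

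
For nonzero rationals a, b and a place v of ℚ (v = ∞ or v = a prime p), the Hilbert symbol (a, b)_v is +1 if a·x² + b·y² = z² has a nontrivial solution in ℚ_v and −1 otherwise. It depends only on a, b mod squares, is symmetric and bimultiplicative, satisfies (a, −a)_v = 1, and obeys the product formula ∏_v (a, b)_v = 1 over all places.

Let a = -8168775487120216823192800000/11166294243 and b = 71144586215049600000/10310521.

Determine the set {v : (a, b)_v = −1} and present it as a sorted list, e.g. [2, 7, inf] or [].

[2, 3, 7, 11, 23, 37]

(a, b) ≡ (-770385, 59015) mod (ℚ^×)²; places V = {2, 3, 5, 7, 11, 13, 17, 19, 23, 29, 37, ∞}.
(a,b)_3: α=-1, u≡2; β=2, v≡2 (mod 3); (2|3)=-1, (2|3)=-1; sign (−1)^0·-1^2·-1^-1 = -1.
(a,b)_∞: sgn(-770385)=−, sgn(59015)=+, so +1.
(a,b)_19: α=-4, u≡14; β=-2, v≡6 (mod 19); (14|19)=-1, (6|19)=+1; sign (−1)^0·-1^-2·+1^-4 = +1.
(a,b)_13: α=-4, u≡7; β=-4, v≡2 (mod 13); (7|13)=-1, (2|13)=-1; sign (−1)^0·-1^-4·-1^-4 = +1.
(a,b)_7: α=5, u≡6; β=0, v≡5 (mod 7); (6|7)=-1, (5|7)=-1; sign (−1)^0·-1^0·-1^5 = -1.
(a,b)_5: α=5, u≡3; β=5, v≡2 (mod 5); (3|5)=-1, (2|5)=-1; sign (−1)^0·-1^5·-1^5 = +1.
(a,b)_17: α=4, u≡13; β=2, v≡1 (mod 17); (13|17)=+1, (1|17)=+1; sign (−1)^0·+1^2·+1^4 = +1.
(a,b)_29: α=1, u≡24; β=1, v≡25 (mod 29); (24|29)=+1, (25|29)=+1; sign (−1)^0·+1^1·+1^1 = +1.
(a,b)_2: α=8, β=10; u≡7, v≡7 (mod 8); ε(u)ε(v)=1·1, αω(v)=8·0, βω(u)=10·0; sum ≡ 1  ⇒  -1.
(a,b)_37: α=4, u≡19; β=3, v≡30 (mod 37); (19|37)=-1, (30|37)=+1; sign (−1)^0·-1^3·+1^4 = -1.
(a,b)_23: α=3, u≡2; β=2, v≡11 (mod 23); (2|23)=+1, (11|23)=-1; sign (−1)^0·+1^2·-1^3 = -1.
(a,b)_11: α=1, u≡10; β=1, v≡7 (mod 11); (10|11)=-1, (7|11)=-1; sign (−1)^1·-1^1·-1^1 = -1.
(-770385, 59015 / ℚ) ramifies at {2, 3, 7, 11, 23, 37}: a division algebra.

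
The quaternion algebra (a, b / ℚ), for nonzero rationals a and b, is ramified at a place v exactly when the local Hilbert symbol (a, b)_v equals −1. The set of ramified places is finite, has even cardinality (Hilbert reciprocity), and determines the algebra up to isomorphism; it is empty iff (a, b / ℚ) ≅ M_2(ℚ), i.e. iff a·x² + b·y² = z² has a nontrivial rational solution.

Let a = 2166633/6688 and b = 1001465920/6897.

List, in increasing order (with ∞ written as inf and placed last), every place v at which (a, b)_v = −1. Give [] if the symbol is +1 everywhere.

Mod squares: a ≡ 7106, b ≡ 62985. Check v ∈ {∞, 2, 3, 5, 7, 11, 13, 17, 19}.
v=13: a=13^0·(≡11), b=13^1·(≡9) mod 13; (11|13)=-1, (9|13)=+1; (−1)^{0·1·6}·(-1)^1·(+1)^0 = -1.
v=19: a=19^-1·(≡12), b=19^-1·(≡6) mod 19; (12|19)=-1, (6|19)=+1; (−1)^{-1·-1·9}·(-1)^-1·(+1)^-1 = +1.
v=∞: 7106 > 0 and 62985 > 0  ⇒  (a,b)_∞ = +1.
v=5: a=5^0·(≡1), b=5^1·(≡2) mod 5; (1|5)=+1, (2|5)=-1; (−1)^{0·1·2}·(+1)^1·(-1)^0 = +1.
v=7: a=7^2·(≡4), b=7^2·(≡6) mod 7; (4|7)=+1, (6|7)=-1; (−1)^{2·2·3}·(+1)^2·(-1)^2 = +1.
v=17: a=17^3·(≡12), b=17^3·(≡15) mod 17; (12|17)=-1, (15|17)=+1; (−1)^{3·3·8}·(-1)^3·(+1)^3 = -1.
v=11: a=11^-1·(≡6), b=11^-2·(≡2) mod 11; (6|11)=-1, (2|11)=-1; (−1)^{-1·-2·5}·(-1)^-2·(-1)^-1 = -1.
v=2: v_2(a)=-5, v_2(b)=6; units ≡ 1, 1 (mod 8); ε·ε+αω+βω = 0·0+-5·0+6·0 ≡ 0  ⇒  (a,b)_2 = +1.
v=3: a=3^2·(≡2), b=3^-1·(≡1) mod 3; (2|3)=-1, (1|3)=+1; (−1)^{2·-1·1}·(-1)^-1·(+1)^2 = -1.
(7106, 62985 / ℚ) ramifies at {3, 11, 13, 17}: a division algebra.

[3, 11, 13, 17]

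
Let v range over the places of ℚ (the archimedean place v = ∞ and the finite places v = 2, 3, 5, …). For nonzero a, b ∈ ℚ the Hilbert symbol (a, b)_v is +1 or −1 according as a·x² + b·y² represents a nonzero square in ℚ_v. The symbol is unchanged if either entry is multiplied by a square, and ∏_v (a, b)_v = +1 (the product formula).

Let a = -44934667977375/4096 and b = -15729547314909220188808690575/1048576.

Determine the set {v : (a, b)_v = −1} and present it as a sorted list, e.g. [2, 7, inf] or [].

(a, b) ≡ (-20376455, -394383) mod (ℚ^×)²; places V = {2, 3, 5, 11, 17, 19, 31, 37, ∞}.
(a,b)_2: α=-12, β=-20; u≡1, v≡1 (mod 8); ε(u)ε(v)=0·0, αω(v)=-12·0, βω(u)=-20·0; sum ≡ 0  ⇒  +1.
(a,b)_3: α=6, u≡1; β=9, v≡2 (mod 3); (1|3)=+1, (2|3)=-1; sign (−1)^0·+1^9·-1^6 = +1.
(a,b)_19: α=1, u≡3; β=3, v≡8 (mod 19); (3|19)=-1, (8|19)=-1; sign (−1)^1·-1^3·-1^1 = -1.
(a,b)_37: α=1, u≡26; β=3, v≡33 (mod 37); (26|37)=+1, (33|37)=+1; sign (−1)^0·+1^3·+1^1 = +1.
(a,b)_∞: sgn(-20376455)=−, sgn(-394383)=−, so -1.
(a,b)_5: α=3, u≡1; β=2, v≡2 (mod 5); (1|5)=+1, (2|5)=-1; sign (−1)^0·+1^2·-1^3 = -1.
(a,b)_17: α=1, u≡9; β=3, v≡10 (mod 17); (9|17)=+1, (10|17)=-1; sign (−1)^0·+1^3·-1^1 = -1.
(a,b)_11: α=3, u≡8; β=7, v≡6 (mod 11); (8|11)=-1, (6|11)=-1; sign (−1)^1·-1^7·-1^3 = -1.
(a,b)_31: α=1, u≡4; β=2, v≡27 (mod 31); (4|31)=+1, (27|31)=-1; sign (−1)^0·+1^2·-1^1 = -1.
|Ram(-20376455, -394383)| = 6, even; anisotropic at {5, 11, 17, 19, 31, ∞}.

[5, 11, 17, 19, 31, inf]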